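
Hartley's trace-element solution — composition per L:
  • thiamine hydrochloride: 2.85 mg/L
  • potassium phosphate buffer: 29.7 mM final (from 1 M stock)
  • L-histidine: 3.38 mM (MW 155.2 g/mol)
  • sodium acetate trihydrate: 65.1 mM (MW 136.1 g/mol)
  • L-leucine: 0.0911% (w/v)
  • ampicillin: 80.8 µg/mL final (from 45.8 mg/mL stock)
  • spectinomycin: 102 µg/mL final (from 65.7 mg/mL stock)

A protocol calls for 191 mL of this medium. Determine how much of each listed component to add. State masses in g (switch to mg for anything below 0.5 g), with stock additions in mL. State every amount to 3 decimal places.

Scale factor relative to 1 L: 0.191.
thiamine hydrochloride: 2.85 mg/L × 0.191 L = 0.544 mg
potassium phosphate buffer: dilute stock: 29.7 mM × 191 mL ÷ 1000 mM = 5.673 mL
L-histidine: 3.38 mmol/L × 155.2 mg/mmol × 0.191 L = 100.194 mg
sodium acetate trihydrate: 65.1 mmol/L × 136.1 g/mol × 0.191 L ÷ 1000 = 1.692 g
L-leucine: 0.0911 g per 100 mL × 191 mL ÷ 100 = 0.174001 g = 174.001 mg
ampicillin: V = C2·V2/C1 = 80.8 µg/mL × 191 mL ÷ 45800 µg/mL = 0.337 mL
spectinomycin: V = C2·V2/C1 = 102 µg/mL × 191 mL ÷ 65700 µg/mL = 0.297 mL

thiamine hydrochloride 0.544 mg; potassium phosphate buffer 5.673 mL; L-histidine 100.194 mg; sodium acetate trihydrate 1.692 g; L-leucine 174.001 mg; ampicillin 0.337 mL; spectinomycin 0.297 mL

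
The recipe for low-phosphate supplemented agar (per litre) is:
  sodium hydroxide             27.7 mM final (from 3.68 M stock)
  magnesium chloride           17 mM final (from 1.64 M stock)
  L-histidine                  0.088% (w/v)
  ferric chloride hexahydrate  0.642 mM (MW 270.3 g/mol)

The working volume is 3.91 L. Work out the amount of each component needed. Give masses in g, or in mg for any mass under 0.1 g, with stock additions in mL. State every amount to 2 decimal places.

Working volume: 3.91 L.
sodium hydroxide: C1V1 = C2V2 → 27.7 mM × 3910 mL ÷ 3680 mM = 29.43 mL
magnesium chloride: dilute stock: 17 mM × 3910 mL ÷ 1640 mM = 40.53 mL
L-histidine: 0.088% w/v = 0.88 g/L → 0.88 × 3.91 L = 3.44 g
ferric chloride hexahydrate: 0.642 mmol/L × 270.3 g/mol × 3.91 L ÷ 1000 = 0.68 g

sodium hydroxide 29.43 mL; magnesium chloride 40.53 mL; L-histidine 3.44 g; ferric chloride hexahydrate 0.68 g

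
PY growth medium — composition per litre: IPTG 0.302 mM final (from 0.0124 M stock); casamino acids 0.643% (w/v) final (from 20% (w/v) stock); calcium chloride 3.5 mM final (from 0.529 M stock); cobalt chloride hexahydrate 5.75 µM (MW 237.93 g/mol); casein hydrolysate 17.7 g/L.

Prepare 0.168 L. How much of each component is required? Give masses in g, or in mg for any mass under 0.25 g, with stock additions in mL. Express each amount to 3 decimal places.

Working volume: 0.168 L.
IPTG: V = C2·V2/C1 = 0.302 mM × 168 mL ÷ 12.4 mM = 4.092 mL
casamino acids: dilute stock: 0.643% ÷ 20% × 168 mL = 5.401 mL
calcium chloride: C1V1 = C2V2 → 3.5 mM × 168 mL ÷ 529 mM = 1.112 mL
cobalt chloride hexahydrate: 5.75 µmol/L × 237.93 g/mol × 0.168 L ÷ 1000 = 0.230 mg
casein hydrolysate: 17.7 g/L × 0.168 L = 2.974 g

IPTG 4.092 mL; casamino acids 5.401 mL; calcium chloride 1.112 mL; cobalt chloride hexahydrate 0.230 mg; casein hydrolysate 2.974 g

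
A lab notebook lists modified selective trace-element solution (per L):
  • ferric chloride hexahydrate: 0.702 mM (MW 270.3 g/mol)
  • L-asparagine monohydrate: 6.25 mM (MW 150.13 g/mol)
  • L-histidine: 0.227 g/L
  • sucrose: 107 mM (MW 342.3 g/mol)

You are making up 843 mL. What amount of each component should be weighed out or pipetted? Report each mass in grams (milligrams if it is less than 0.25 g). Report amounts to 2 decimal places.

ferric chloride hexahydrate 159.96 mg; L-asparagine monohydrate 0.79 g; L-histidine 191.36 mg; sucrose 30.88 g

Target volume = 843 mL = 0.843 L.
ferric chloride hexahydrate: 0.702 mmol/L × 270.3 mg/mmol × 0.843 L = 159.96 mg
L-asparagine monohydrate: 6.25 mmol/L × 150.13 g/mol × 0.843 L ÷ 1000 = 0.79 g
L-histidine: 0.227 g/L × 0.843 L = 0.191361 g = 191.36 mg
sucrose: 107 mmol/L × 342.3 g/mol × 0.843 L ÷ 1000 = 30.88 g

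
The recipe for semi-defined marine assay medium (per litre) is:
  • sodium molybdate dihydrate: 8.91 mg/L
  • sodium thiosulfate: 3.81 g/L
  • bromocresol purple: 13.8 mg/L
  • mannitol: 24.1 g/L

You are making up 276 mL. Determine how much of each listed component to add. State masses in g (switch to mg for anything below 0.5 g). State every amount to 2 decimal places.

Working volume: 276 mL = 0.276 L.
sodium molybdate dihydrate: 8.91 mg/L × 0.276 L = 2.46 mg
sodium thiosulfate: 3.81 g/L × 0.276 L = 1.05 g
bromocresol purple: 13.8 mg/L × 0.276 L = 3.81 mg
mannitol: 24.1 g/L × 0.276 L = 6.65 g

sodium molybdate dihydrate 2.46 mg; sodium thiosulfate 1.05 g; bromocresol purple 3.81 mg; mannitol 6.65 g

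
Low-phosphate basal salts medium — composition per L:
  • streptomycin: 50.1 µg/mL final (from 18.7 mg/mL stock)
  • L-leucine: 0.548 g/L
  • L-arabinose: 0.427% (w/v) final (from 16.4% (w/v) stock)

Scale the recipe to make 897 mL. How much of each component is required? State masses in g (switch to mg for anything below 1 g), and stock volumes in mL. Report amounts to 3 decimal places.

Scale factor relative to 1 L: 0.897.
streptomycin: dilute stock: 50.1 µg/mL × 897 mL ÷ 18700 µg/mL = 2.403 mL
L-leucine: 0.548 g/L × 0.897 L = 0.491556 g = 491.556 mg
L-arabinose: V = C2·V2/C1 = 0.427% ÷ 16.4% × 897 mL = 23.355 mL

streptomycin 2.403 mL; L-leucine 491.556 mg; L-arabinose 23.355 mL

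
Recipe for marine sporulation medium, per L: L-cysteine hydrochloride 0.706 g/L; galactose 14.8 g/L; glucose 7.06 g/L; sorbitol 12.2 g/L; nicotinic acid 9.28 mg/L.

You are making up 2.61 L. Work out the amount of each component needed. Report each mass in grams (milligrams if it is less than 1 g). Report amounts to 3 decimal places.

L-cysteine hydrochloride 1.843 g; galactose 38.628 g; glucose 18.427 g; sorbitol 31.842 g; nicotinic acid 24.221 mg

Working volume: 2.61 L.
L-cysteine hydrochloride: 0.706 g/L × 2.61 L = 1.843 g
galactose: 14.8 g/L × 2.61 L = 38.628 g
glucose: 7.06 g/L × 2.61 L = 18.427 g
sorbitol: 12.2 g/L × 2.61 L = 31.842 g
nicotinic acid: 9.28 mg/L × 2.61 L = 24.221 mg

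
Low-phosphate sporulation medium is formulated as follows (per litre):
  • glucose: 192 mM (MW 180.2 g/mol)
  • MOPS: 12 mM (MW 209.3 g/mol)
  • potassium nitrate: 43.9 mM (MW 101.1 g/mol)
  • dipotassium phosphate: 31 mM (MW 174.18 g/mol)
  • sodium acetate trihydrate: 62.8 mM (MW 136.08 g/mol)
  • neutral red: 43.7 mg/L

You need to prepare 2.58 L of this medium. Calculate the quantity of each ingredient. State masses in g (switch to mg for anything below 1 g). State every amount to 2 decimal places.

Scale factor relative to 1 L: 2.58.
glucose: 192 mmol/L × 180.2 g/mol × 2.58 L ÷ 1000 = 89.26 g
MOPS: 12 mmol/L × 209.3 g/mol × 2.58 L ÷ 1000 = 6.48 g
potassium nitrate: 43.9 mmol/L × 101.1 g/mol × 2.58 L ÷ 1000 = 11.45 g
dipotassium phosphate: 31 mmol/L × 174.18 g/mol × 2.58 L ÷ 1000 = 13.93 g
sodium acetate trihydrate: 62.8 mmol/L × 136.08 g/mol × 2.58 L ÷ 1000 = 22.05 g
neutral red: 43.7 mg/L × 2.58 L = 112.75 mg

glucose 89.26 g; MOPS 6.48 g; potassium nitrate 11.45 g; dipotassium phosphate 13.93 g; sodium acetate trihydrate 22.05 g; neutral red 112.75 mg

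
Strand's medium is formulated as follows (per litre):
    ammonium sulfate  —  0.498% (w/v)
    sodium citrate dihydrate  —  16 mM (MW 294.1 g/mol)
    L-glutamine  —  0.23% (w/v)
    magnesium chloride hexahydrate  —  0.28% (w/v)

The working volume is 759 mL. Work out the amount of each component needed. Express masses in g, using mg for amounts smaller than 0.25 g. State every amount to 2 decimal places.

ammonium sulfate 3.78 g; sodium citrate dihydrate 3.57 g; L-glutamine 1.75 g; magnesium chloride hexahydrate 2.13 g

Working volume: 759 mL = 0.759 L.
ammonium sulfate: 0.498% w/v = 4.98 g/L → 4.98 × 0.759 L = 3.78 g
sodium citrate dihydrate: 16 mmol/L × 294.1 g/mol × 0.759 L ÷ 1000 = 3.57 g
L-glutamine: 0.23% w/v = 2.3 g/L → 2.3 × 0.759 L = 1.75 g
magnesium chloride hexahydrate: 0.28% w/v = 2.8 g/L → 2.8 × 0.759 L = 2.13 g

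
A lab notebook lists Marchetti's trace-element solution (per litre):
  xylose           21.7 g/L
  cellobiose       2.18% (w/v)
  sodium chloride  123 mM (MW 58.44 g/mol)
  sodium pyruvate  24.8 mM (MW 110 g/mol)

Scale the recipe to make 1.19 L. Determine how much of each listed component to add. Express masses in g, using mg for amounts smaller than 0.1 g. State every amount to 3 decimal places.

Scale factor relative to 1 L: 1.19.
xylose: 21.7 g/L × 1.19 L = 25.823 g
cellobiose: 2.18 g per 100 mL × 1190 mL ÷ 100 = 25.942 g
sodium chloride: 123 mmol/L × 58.44 g/mol × 1.19 L ÷ 1000 = 8.554 g
sodium pyruvate: 24.8 mmol/L × 110 g/mol × 1.19 L ÷ 1000 = 3.246 g

xylose 25.823 g; cellobiose 25.942 g; sodium chloride 8.554 g; sodium pyruvate 3.246 g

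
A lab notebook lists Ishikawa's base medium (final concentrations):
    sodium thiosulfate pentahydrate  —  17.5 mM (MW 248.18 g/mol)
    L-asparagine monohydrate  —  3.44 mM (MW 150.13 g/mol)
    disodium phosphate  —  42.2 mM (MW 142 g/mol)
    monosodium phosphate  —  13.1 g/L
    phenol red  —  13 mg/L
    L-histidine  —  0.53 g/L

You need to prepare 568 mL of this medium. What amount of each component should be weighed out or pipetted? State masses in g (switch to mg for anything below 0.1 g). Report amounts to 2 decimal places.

Target volume = 568 mL = 0.568 L.
sodium thiosulfate pentahydrate: 17.5 mmol/L × 248.18 g/mol × 0.568 L ÷ 1000 = 2.47 g
L-asparagine monohydrate: 3.44 mmol/L × 150.13 g/mol × 0.568 L ÷ 1000 = 0.29 g
disodium phosphate: 42.2 mmol/L × 142 g/mol × 0.568 L ÷ 1000 = 3.40 g
monosodium phosphate: 13.1 g/L × 0.568 L = 7.44 g
phenol red: 13 mg/L × 0.568 L = 7.38 mg
L-histidine: 0.53 g/L × 0.568 L = 0.30 g

sodium thiosulfate pentahydrate 2.47 g; L-asparagine monohydrate 0.29 g; disodium phosphate 3.40 g; monosodium phosphate 7.44 g; phenol red 7.38 mg; L-histidine 0.30 g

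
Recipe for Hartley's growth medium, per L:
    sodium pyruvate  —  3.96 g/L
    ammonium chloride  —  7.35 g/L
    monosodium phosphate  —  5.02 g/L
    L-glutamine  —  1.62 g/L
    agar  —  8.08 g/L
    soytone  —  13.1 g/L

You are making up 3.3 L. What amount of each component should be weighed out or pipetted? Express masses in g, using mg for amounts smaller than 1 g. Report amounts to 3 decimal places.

Working volume: 3.3 L.
sodium pyruvate: 3.96 g/L × 3.3 L = 13.068 g
ammonium chloride: 7.35 g/L × 3.3 L = 24.255 g
monosodium phosphate: 5.02 g/L × 3.3 L = 16.566 g
L-glutamine: 1.62 g/L × 3.3 L = 5.346 g
agar: 8.08 g/L × 3.3 L = 26.664 g
soytone: 13.1 g/L × 3.3 L = 43.230 g

sodium pyruvate 13.068 g; ammonium chloride 24.255 g; monosodium phosphate 16.566 g; L-glutamine 5.346 g; agar 26.664 g; soytone 43.230 g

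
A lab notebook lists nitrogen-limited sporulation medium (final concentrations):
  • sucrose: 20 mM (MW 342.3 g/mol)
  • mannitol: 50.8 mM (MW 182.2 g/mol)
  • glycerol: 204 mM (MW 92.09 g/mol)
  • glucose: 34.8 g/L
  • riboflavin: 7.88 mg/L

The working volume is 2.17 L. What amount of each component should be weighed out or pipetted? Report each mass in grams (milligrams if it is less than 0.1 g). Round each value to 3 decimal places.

sucrose 14.856 g; mannitol 20.085 g; glycerol 40.766 g; glucose 75.516 g; riboflavin 17.100 mg

Working volume: 2.17 L.
sucrose: 20 mmol/L × 342.3 g/mol × 2.17 L ÷ 1000 = 14.856 g
mannitol: 50.8 mmol/L × 182.2 g/mol × 2.17 L ÷ 1000 = 20.085 g
glycerol: 204 mmol/L × 92.09 g/mol × 2.17 L ÷ 1000 = 40.766 g
glucose: 34.8 g/L × 2.17 L = 75.516 g
riboflavin: 7.88 mg/L × 2.17 L = 17.100 mg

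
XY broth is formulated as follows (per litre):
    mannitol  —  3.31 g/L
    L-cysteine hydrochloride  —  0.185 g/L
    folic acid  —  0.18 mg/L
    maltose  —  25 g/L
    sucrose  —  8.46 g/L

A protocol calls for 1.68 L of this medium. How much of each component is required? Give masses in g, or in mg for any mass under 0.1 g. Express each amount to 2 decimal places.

mannitol 5.56 g; L-cysteine hydrochloride 0.31 g; folic acid 0.30 mg; maltose 42.00 g; sucrose 14.21 g

Scale factor relative to 1 L: 1.68.
mannitol: 3.31 g/L × 1.68 L = 5.56 g
L-cysteine hydrochloride: 0.185 g/L × 1.68 L = 0.31 g
folic acid: 0.18 mg/L × 1.68 L = 0.30 mg
maltose: 25 g/L × 1.68 L = 42.00 g
sucrose: 8.46 g/L × 1.68 L = 14.21 g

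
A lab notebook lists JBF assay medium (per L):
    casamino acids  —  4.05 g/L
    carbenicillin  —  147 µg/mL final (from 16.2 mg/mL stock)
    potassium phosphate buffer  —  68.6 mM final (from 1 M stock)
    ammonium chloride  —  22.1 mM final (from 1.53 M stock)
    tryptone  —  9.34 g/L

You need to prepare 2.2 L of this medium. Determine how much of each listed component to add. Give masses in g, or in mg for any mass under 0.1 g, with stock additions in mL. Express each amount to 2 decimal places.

Working volume: 2.2 L.
casamino acids: 4.05 g/L × 2.2 L = 8.91 g
carbenicillin: V = C2·V2/C1 = 147 µg/mL × 2200 mL ÷ 16200 µg/mL = 19.96 mL
potassium phosphate buffer: dilute stock: 68.6 mM × 2200 mL ÷ 1000 mM = 150.92 mL
ammonium chloride: V = C2·V2/C1 = 22.1 mM × 2200 mL ÷ 1530 mM = 31.78 mL
tryptone: 9.34 g/L × 2.2 L = 20.55 g

casamino acids 8.91 g; carbenicillin 19.96 mL; potassium phosphate buffer 150.92 mL; ammonium chloride 31.78 mL; tryptone 20.55 g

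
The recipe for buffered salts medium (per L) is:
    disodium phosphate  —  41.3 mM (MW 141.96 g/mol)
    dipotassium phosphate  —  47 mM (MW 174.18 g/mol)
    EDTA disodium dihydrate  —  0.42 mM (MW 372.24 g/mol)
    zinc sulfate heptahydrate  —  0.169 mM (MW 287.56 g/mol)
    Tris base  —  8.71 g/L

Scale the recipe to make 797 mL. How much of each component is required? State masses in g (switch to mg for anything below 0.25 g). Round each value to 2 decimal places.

disodium phosphate 4.67 g; dipotassium phosphate 6.52 g; EDTA disodium dihydrate 124.60 mg; zinc sulfate heptahydrate 38.73 mg; Tris base 6.94 g

Target volume = 797 mL = 0.797 L.
disodium phosphate: 41.3 mmol/L × 141.96 g/mol × 0.797 L ÷ 1000 = 4.67 g
dipotassium phosphate: 47 mmol/L × 174.18 g/mol × 0.797 L ÷ 1000 = 6.52 g
EDTA disodium dihydrate: 0.42 mmol/L × 372.24 mg/mmol × 0.797 L = 124.60 mg
zinc sulfate heptahydrate: 0.169 mmol/L × 287.56 mg/mmol × 0.797 L = 38.73 mg
Tris base: 8.71 g/L × 0.797 L = 6.94 g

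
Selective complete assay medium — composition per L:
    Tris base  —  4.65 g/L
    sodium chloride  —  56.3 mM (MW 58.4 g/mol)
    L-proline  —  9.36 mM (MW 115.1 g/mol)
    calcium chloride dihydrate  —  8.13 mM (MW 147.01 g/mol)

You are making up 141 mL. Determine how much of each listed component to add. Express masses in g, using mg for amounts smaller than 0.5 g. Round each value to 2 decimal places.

Target volume = 141 mL = 0.141 L.
Tris base: 4.65 g/L × 0.141 L = 0.66 g
sodium chloride: 56.3 mmol/L × 58.4 mg/mmol × 0.141 L = 463.60 mg
L-proline: 9.36 mmol/L × 115.1 mg/mmol × 0.141 L = 151.90 mg
calcium chloride dihydrate: 8.13 mmol/L × 147.01 mg/mmol × 0.141 L = 168.52 mg

Tris base 0.66 g; sodium chloride 463.60 mg; L-proline 151.90 mg; calcium chloride dihydrate 168.52 mg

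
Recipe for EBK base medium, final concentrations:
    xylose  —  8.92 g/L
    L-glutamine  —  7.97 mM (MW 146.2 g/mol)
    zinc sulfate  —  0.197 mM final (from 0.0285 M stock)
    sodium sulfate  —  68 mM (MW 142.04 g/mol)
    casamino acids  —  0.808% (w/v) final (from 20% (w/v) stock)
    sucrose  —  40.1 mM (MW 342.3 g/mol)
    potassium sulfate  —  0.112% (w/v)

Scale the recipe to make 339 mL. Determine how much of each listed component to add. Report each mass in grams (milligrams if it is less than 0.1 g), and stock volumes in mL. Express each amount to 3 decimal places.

Working volume: 339 mL = 0.339 L.
xylose: 8.92 g/L × 0.339 L = 3.024 g
L-glutamine: 7.97 mmol/L × 146.2 g/mol × 0.339 L ÷ 1000 = 0.395 g
zinc sulfate: C1V1 = C2V2 → 0.197 mM × 339 mL ÷ 28.5 mM = 2.343 mL
sodium sulfate: 68 mmol/L × 142.04 g/mol × 0.339 L ÷ 1000 = 3.274 g
casamino acids: dilute stock: 0.808% ÷ 20% × 339 mL = 13.696 mL
sucrose: 40.1 mmol/L × 342.3 g/mol × 0.339 L ÷ 1000 = 4.653 g
potassium sulfate: 0.112% w/v = 1.12 g/L → 1.12 × 0.339 L = 0.380 g

xylose 3.024 g; L-glutamine 0.395 g; zinc sulfate 2.343 mL; sodium sulfate 3.274 g; casamino acids 13.696 mL; sucrose 4.653 g; potassium sulfate 0.380 g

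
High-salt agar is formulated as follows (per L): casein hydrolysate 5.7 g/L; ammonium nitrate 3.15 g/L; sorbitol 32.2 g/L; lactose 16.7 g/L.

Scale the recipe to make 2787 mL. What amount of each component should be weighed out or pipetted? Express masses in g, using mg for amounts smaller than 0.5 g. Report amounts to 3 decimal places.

casein hydrolysate 15.886 g; ammonium nitrate 8.779 g; sorbitol 89.741 g; lactose 46.543 g

Working volume: 2787 mL = 2.787 L.
casein hydrolysate: 5.7 g/L × 2.787 L = 15.886 g
ammonium nitrate: 3.15 g/L × 2.787 L = 8.779 g
sorbitol: 32.2 g/L × 2.787 L = 89.741 g
lactose: 16.7 g/L × 2.787 L = 46.543 g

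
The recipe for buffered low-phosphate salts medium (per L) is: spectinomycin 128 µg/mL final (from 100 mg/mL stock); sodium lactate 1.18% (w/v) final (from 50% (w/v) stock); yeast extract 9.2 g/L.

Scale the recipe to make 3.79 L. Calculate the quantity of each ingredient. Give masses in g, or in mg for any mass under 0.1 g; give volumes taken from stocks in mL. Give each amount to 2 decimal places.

Working volume: 3.79 L.
spectinomycin: V = C2·V2/C1 = 128 µg/mL × 3790 mL ÷ 100000 µg/mL = 4.85 mL
sodium lactate: C1V1 = C2V2 → 1.18% ÷ 50% × 3790 mL = 89.44 mL
yeast extract: 9.2 g/L × 3.79 L = 34.87 g

spectinomycin 4.85 mL; sodium lactate 89.44 mL; yeast extract 34.87 g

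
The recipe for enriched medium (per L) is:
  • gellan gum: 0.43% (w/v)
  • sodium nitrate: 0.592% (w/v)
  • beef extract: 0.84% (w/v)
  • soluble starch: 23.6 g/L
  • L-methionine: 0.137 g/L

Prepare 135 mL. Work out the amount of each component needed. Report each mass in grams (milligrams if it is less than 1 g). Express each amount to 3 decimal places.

Working volume: 135 mL = 0.135 L.
gellan gum: 0.43 g per 100 mL × 135 mL ÷ 100 = 0.5805 g = 580.500 mg
sodium nitrate: 0.592 g per 100 mL × 135 mL ÷ 100 = 0.7992 g = 799.200 mg
beef extract: 0.84% w/v = 8.4 g/L → 8.4 × 0.135 L = 1.134 g
soluble starch: 23.6 g/L × 0.135 L = 3.186 g
L-methionine: 0.137 g/L × 0.135 L = 0.018495 g = 18.495 mg

gellan gum 580.500 mg; sodium nitrate 799.200 mg; beef extract 1.134 g; soluble starch 3.186 g; L-methionine 18.495 mg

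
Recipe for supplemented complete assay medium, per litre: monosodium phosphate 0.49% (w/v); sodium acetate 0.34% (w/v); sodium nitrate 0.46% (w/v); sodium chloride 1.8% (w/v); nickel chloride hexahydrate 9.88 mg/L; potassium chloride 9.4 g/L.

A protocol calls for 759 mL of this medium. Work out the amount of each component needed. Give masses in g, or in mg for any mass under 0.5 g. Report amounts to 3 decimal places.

Target volume = 759 mL = 0.759 L.
monosodium phosphate: 0.49% w/v = 4.9 g/L → 4.9 × 0.759 L = 3.719 g
sodium acetate: 0.34% w/v = 3.4 g/L → 3.4 × 0.759 L = 2.581 g
sodium nitrate: 0.46 g per 100 mL × 759 mL ÷ 100 = 3.491 g
sodium chloride: 1.8 g per 100 mL × 759 mL ÷ 100 = 13.662 g
nickel chloride hexahydrate: 9.88 mg/L × 0.759 L = 7.499 mg
potassium chloride: 9.4 g/L × 0.759 L = 7.135 g

monosodium phosphate 3.719 g; sodium acetate 2.581 g; sodium nitrate 3.491 g; sodium chloride 13.662 g; nickel chloride hexahydrate 7.499 mg; potassium chloride 7.135 g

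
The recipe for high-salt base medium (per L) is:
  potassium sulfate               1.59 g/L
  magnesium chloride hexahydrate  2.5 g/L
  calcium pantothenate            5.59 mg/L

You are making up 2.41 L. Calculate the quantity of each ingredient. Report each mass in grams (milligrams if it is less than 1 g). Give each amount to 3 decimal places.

potassium sulfate 3.832 g; magnesium chloride hexahydrate 6.025 g; calcium pantothenate 13.472 mg

Scale factor relative to 1 L: 2.41.
potassium sulfate: 1.59 g/L × 2.41 L = 3.832 g
magnesium chloride hexahydrate: 2.5 g/L × 2.41 L = 6.025 g
calcium pantothenate: 5.59 mg/L × 2.41 L = 13.472 mg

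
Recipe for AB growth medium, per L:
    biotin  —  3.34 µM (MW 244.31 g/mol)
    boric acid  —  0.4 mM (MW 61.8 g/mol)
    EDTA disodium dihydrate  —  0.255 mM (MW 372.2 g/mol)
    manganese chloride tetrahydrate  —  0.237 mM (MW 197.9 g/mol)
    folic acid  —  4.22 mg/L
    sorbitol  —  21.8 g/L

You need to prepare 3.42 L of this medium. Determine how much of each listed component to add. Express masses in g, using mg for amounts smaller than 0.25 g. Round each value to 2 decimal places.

biotin 2.79 mg; boric acid 84.54 mg; EDTA disodium dihydrate 0.32 g; manganese chloride tetrahydrate 160.41 mg; folic acid 14.43 mg; sorbitol 74.56 g

Scale factor relative to 1 L: 3.42.
biotin: 3.34 µmol/L × 244.31 g/mol × 3.42 L ÷ 1000 = 2.79 mg
boric acid: 0.4 mmol/L × 61.8 mg/mmol × 3.42 L = 84.54 mg
EDTA disodium dihydrate: 0.255 mmol/L × 372.2 g/mol × 3.42 L ÷ 1000 = 0.32 g
manganese chloride tetrahydrate: 0.237 mmol/L × 197.9 mg/mmol × 3.42 L = 160.41 mg
folic acid: 4.22 mg/L × 3.42 L = 14.43 mg
sorbitol: 21.8 g/L × 3.42 L = 74.56 g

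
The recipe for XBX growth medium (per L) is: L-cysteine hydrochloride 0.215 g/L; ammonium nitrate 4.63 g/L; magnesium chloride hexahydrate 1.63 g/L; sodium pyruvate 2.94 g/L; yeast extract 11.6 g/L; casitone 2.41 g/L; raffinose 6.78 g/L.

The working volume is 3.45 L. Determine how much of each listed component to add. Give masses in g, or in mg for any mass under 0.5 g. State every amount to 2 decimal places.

L-cysteine hydrochloride 0.74 g; ammonium nitrate 15.97 g; magnesium chloride hexahydrate 5.62 g; sodium pyruvate 10.14 g; yeast extract 40.02 g; casitone 8.31 g; raffinose 23.39 g

Working volume: 3.45 L.
L-cysteine hydrochloride: 0.215 g/L × 3.45 L = 0.74 g
ammonium nitrate: 4.63 g/L × 3.45 L = 15.97 g
magnesium chloride hexahydrate: 1.63 g/L × 3.45 L = 5.62 g
sodium pyruvate: 2.94 g/L × 3.45 L = 10.14 g
yeast extract: 11.6 g/L × 3.45 L = 40.02 g
casitone: 2.41 g/L × 3.45 L = 8.31 g
raffinose: 6.78 g/L × 3.45 L = 23.39 g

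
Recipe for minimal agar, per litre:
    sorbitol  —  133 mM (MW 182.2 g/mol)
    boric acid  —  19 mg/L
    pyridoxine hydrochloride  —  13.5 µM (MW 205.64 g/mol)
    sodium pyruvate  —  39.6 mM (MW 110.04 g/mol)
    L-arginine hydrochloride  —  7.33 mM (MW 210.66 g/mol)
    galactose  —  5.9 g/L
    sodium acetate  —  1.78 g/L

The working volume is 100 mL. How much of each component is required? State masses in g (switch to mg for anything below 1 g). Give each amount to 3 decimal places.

Working volume: 100 mL = 0.1 L.
sorbitol: 133 mmol/L × 182.2 g/mol × 0.1 L ÷ 1000 = 2.423 g
boric acid: 19 mg/L × 0.1 L = 1.900 mg
pyridoxine hydrochloride: 13.5 µmol/L × 205.64 g/mol × 0.1 L ÷ 1000 = 0.278 mg
sodium pyruvate: 39.6 mmol/L × 110.04 mg/mmol × 0.1 L = 435.758 mg
L-arginine hydrochloride: 7.33 mmol/L × 210.66 mg/mmol × 0.1 L = 154.414 mg
galactose: 5.9 g/L × 0.1 L = 0.59 g = 590.000 mg
sodium acetate: 1.78 g/L × 0.1 L = 0.178 g = 178.000 mg

sorbitol 2.423 g; boric acid 1.900 mg; pyridoxine hydrochloride 0.278 mg; sodium pyruvate 435.758 mg; L-arginine hydrochloride 154.414 mg; galactose 590.000 mg; sodium acetate 178.000 mg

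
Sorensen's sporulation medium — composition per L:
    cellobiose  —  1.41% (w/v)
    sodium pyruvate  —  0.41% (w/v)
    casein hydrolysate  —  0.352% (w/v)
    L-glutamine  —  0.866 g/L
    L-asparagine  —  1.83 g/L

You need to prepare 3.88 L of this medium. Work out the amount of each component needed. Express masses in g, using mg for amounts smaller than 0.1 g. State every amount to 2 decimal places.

cellobiose 54.71 g; sodium pyruvate 15.91 g; casein hydrolysate 13.66 g; L-glutamine 3.36 g; L-asparagine 7.10 g

Scale factor relative to 1 L: 3.88.
cellobiose: 1.41% w/v = 14.1 g/L → 14.1 × 3.88 L = 54.71 g
sodium pyruvate: 0.41% w/v = 4.1 g/L → 4.1 × 3.88 L = 15.91 g
casein hydrolysate: 0.352 g per 100 mL × 3880 mL ÷ 100 = 13.66 g
L-glutamine: 0.866 g/L × 3.88 L = 3.36 g
L-asparagine: 1.83 g/L × 3.88 L = 7.10 g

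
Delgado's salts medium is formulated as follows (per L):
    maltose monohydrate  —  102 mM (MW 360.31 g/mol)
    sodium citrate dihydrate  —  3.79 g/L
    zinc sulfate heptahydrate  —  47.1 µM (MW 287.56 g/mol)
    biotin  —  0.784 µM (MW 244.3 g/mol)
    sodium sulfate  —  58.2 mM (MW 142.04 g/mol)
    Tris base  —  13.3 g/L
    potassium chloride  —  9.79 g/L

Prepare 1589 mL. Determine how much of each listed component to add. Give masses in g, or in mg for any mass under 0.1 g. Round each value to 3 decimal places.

maltose monohydrate 58.398 g; sodium citrate dihydrate 6.022 g; zinc sulfate heptahydrate 21.522 mg; biotin 0.304 mg; sodium sulfate 13.136 g; Tris base 21.134 g; potassium chloride 15.556 g

Target volume = 1589 mL = 1.589 L.
maltose monohydrate: 102 mmol/L × 360.31 g/mol × 1.589 L ÷ 1000 = 58.398 g
sodium citrate dihydrate: 3.79 g/L × 1.589 L = 6.022 g
zinc sulfate heptahydrate: 47.1 µmol/L × 287.56 g/mol × 1.589 L ÷ 1000 = 21.522 mg
biotin: 0.784 µmol/L × 244.3 g/mol × 1.589 L ÷ 1000 = 0.304 mg
sodium sulfate: 58.2 mmol/L × 142.04 g/mol × 1.589 L ÷ 1000 = 13.136 g
Tris base: 13.3 g/L × 1.589 L = 21.134 g
potassium chloride: 9.79 g/L × 1.589 L = 15.556 g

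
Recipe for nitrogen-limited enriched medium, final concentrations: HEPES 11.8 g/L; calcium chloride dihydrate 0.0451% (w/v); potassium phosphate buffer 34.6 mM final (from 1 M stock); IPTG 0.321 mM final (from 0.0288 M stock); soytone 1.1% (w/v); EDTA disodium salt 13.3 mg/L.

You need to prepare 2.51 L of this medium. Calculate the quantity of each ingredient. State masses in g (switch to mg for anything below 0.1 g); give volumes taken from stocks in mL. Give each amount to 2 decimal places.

HEPES 29.62 g; calcium chloride dihydrate 1.13 g; potassium phosphate buffer 86.85 mL; IPTG 27.98 mL; soytone 27.61 g; EDTA disodium salt 33.38 mg

Working volume: 2.51 L.
HEPES: 11.8 g/L × 2.51 L = 29.62 g
calcium chloride dihydrate: 0.0451% w/v = 0.451 g/L → 0.451 × 2.51 L = 1.13 g
potassium phosphate buffer: V = C2·V2/C1 = 34.6 mM × 2510 mL ÷ 1000 mM = 86.85 mL
IPTG: dilute stock: 0.321 mM × 2510 mL ÷ 28.8 mM = 27.98 mL
soytone: 1.1 g per 100 mL × 2510 mL ÷ 100 = 27.61 g
EDTA disodium salt: 13.3 mg/L × 2.51 L = 33.38 mg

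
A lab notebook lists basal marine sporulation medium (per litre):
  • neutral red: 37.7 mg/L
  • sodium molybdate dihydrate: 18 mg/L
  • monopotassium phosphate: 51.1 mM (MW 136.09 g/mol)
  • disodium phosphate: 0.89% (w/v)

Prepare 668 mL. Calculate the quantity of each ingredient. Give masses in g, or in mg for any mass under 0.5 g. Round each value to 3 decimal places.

Target volume = 668 mL = 0.668 L.
neutral red: 37.7 mg/L × 0.668 L = 25.184 mg
sodium molybdate dihydrate: 18 mg/L × 0.668 L = 12.024 mg
monopotassium phosphate: 51.1 mmol/L × 136.09 g/mol × 0.668 L ÷ 1000 = 4.645 g
disodium phosphate: 0.89 g per 100 mL × 668 mL ÷ 100 = 5.945 g

neutral red 25.184 mg; sodium molybdate dihydrate 12.024 mg; monopotassium phosphate 4.645 g; disodium phosphate 5.945 g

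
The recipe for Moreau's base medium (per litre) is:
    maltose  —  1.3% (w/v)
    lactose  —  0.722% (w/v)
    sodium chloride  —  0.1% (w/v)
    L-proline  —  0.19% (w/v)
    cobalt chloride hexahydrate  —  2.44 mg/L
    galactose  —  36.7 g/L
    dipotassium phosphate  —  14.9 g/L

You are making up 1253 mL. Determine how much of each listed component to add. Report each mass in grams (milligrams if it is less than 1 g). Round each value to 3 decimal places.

maltose 16.289 g; lactose 9.047 g; sodium chloride 1.253 g; L-proline 2.381 g; cobalt chloride hexahydrate 3.057 mg; galactose 45.985 g; dipotassium phosphate 18.670 g

Target volume = 1253 mL = 1.253 L.
maltose: 1.3 g per 100 mL × 1253 mL ÷ 100 = 16.289 g
lactose: 0.722% w/v = 7.22 g/L → 7.22 × 1.253 L = 9.047 g
sodium chloride: 0.1% w/v = 1 g/L → 1 × 1.253 L = 1.253 g
L-proline: 0.19 g per 100 mL × 1253 mL ÷ 100 = 2.381 g
cobalt chloride hexahydrate: 2.44 mg/L × 1.253 L = 3.057 mg
galactose: 36.7 g/L × 1.253 L = 45.985 g
dipotassium phosphate: 14.9 g/L × 1.253 L = 18.670 g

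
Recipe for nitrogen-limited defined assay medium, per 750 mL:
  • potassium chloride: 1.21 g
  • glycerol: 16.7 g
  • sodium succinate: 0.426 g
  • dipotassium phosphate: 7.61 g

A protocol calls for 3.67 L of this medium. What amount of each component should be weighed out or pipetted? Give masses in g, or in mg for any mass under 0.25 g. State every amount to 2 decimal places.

Ratio of target to recipe volume: 3670 / 750 = 4.89333.
potassium chloride: 1.21 g × (3670 mL / 750 mL) = 5.92 g
glycerol: 16.7 g × (3670 mL / 750 mL) = 81.72 g
sodium succinate: 0.426 g × (3670 mL / 750 mL) = 2.08 g
dipotassium phosphate: 7.61 g × (3670 mL / 750 mL) = 37.24 g

potassium chloride 5.92 g; glycerol 81.72 g; sodium succinate 2.08 g; dipotassium phosphate 37.24 g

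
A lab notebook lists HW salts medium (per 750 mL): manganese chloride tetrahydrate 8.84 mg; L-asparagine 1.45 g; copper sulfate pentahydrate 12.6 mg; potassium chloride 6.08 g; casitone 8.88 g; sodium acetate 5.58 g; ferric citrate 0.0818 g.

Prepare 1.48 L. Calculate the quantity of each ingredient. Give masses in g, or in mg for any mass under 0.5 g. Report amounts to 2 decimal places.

Ratio of target to recipe volume: 1480 / 750 = 1.97333.
manganese chloride tetrahydrate: 8.84 mg × (1480 mL / 750 mL) = 17.44 mg
L-asparagine: 1.45 g × (1480 mL / 750 mL) = 2.86 g
copper sulfate pentahydrate: 12.6 mg × (1480 mL / 750 mL) = 24.86 mg
potassium chloride: 6.08 g × (1480 mL / 750 mL) = 12.00 g
casitone: 8.88 g × (1480 mL / 750 mL) = 17.52 g
sodium acetate: 5.58 g × (1480 mL / 750 mL) = 11.01 g
ferric citrate: 0.0818 g × (1480 mL / 750 mL) = 0.161419 g = 161.42 mg

manganese chloride tetrahydrate 17.44 mg; L-asparagine 2.86 g; copper sulfate pentahydrate 24.86 mg; potassium chloride 12.00 g; casitone 17.52 g; sodium acetate 11.01 g; ferric citrate 161.42 mg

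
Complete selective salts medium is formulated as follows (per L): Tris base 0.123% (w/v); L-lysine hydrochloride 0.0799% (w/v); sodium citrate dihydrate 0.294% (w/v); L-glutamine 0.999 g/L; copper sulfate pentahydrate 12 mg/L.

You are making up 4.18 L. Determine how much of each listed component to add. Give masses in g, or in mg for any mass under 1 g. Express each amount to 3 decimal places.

Tris base 5.141 g; L-lysine hydrochloride 3.340 g; sodium citrate dihydrate 12.289 g; L-glutamine 4.176 g; copper sulfate pentahydrate 50.160 mg

Scale factor relative to 1 L: 4.18.
Tris base: 0.123% w/v = 1.23 g/L → 1.23 × 4.18 L = 5.141 g
L-lysine hydrochloride: 0.0799% w/v = 0.799 g/L → 0.799 × 4.18 L = 3.340 g
sodium citrate dihydrate: 0.294 g per 100 mL × 4180 mL ÷ 100 = 12.289 g
L-glutamine: 0.999 g/L × 4.18 L = 4.176 g
copper sulfate pentahydrate: 12 mg/L × 4.18 L = 50.160 mg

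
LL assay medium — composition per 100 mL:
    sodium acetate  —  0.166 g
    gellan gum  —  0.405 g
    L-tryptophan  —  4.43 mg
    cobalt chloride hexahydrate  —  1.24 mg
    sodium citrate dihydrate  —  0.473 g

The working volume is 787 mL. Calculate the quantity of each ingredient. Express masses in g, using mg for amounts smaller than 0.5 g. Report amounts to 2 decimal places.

Scale factor = 787 mL / 100 mL = 7.87.
sodium acetate: 0.166 g × (787 mL / 100 mL) = 1.31 g
gellan gum: 0.405 g × (787 mL / 100 mL) = 3.19 g
L-tryptophan: 4.43 mg × (787 mL / 100 mL) = 34.86 mg
cobalt chloride hexahydrate: 1.24 mg × (787 mL / 100 mL) = 9.76 mg
sodium citrate dihydrate: 0.473 g × (787 mL / 100 mL) = 3.72 g

sodium acetate 1.31 g; gellan gum 3.19 g; L-tryptophan 34.86 mg; cobalt chloride hexahydrate 9.76 mg; sodium citrate dihydrate 3.72 g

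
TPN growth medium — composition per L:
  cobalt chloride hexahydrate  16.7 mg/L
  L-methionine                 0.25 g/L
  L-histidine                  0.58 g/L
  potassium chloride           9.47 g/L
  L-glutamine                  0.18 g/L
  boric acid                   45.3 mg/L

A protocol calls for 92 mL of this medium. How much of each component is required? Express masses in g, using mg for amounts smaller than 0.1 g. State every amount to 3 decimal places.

Target volume = 92 mL = 0.092 L.
cobalt chloride hexahydrate: 16.7 mg/L × 0.092 L = 1.536 mg
L-methionine: 0.25 g/L × 0.092 L = 0.023 g = 23.000 mg
L-histidine: 0.58 g/L × 0.092 L = 0.05336 g = 53.360 mg
potassium chloride: 9.47 g/L × 0.092 L = 0.871 g
L-glutamine: 0.18 g/L × 0.092 L = 0.01656 g = 16.560 mg
boric acid: 45.3 mg/L × 0.092 L = 4.168 mg

cobalt chloride hexahydrate 1.536 mg; L-methionine 23.000 mg; L-histidine 53.360 mg; potassium chloride 0.871 g; L-glutamine 16.560 mg; boric acid 4.168 mg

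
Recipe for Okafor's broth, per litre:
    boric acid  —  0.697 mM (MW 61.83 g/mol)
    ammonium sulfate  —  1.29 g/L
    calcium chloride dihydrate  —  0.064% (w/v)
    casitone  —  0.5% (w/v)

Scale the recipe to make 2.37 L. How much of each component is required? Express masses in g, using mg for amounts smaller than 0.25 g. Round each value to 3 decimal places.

boric acid 102.136 mg; ammonium sulfate 3.057 g; calcium chloride dihydrate 1.517 g; casitone 11.850 g

Working volume: 2.37 L.
boric acid: 0.697 mmol/L × 61.83 mg/mmol × 2.37 L = 102.136 mg
ammonium sulfate: 1.29 g/L × 2.37 L = 3.057 g
calcium chloride dihydrate: 0.064 g per 100 mL × 2370 mL ÷ 100 = 1.517 g
casitone: 0.5 g per 100 mL × 2370 mL ÷ 100 = 11.850 g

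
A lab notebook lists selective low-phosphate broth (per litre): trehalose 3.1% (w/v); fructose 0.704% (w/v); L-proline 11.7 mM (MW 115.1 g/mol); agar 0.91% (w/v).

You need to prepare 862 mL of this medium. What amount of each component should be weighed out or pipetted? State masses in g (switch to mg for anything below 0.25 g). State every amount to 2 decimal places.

Working volume: 862 mL = 0.862 L.
trehalose: 3.1 g per 100 mL × 862 mL ÷ 100 = 26.72 g
fructose: 0.704% w/v = 7.04 g/L → 7.04 × 0.862 L = 6.07 g
L-proline: 11.7 mmol/L × 115.1 g/mol × 0.862 L ÷ 1000 = 1.16 g
agar: 0.91% w/v = 9.1 g/L → 9.1 × 0.862 L = 7.84 g

trehalose 26.72 g; fructose 6.07 g; L-proline 1.16 g; agar 7.84 g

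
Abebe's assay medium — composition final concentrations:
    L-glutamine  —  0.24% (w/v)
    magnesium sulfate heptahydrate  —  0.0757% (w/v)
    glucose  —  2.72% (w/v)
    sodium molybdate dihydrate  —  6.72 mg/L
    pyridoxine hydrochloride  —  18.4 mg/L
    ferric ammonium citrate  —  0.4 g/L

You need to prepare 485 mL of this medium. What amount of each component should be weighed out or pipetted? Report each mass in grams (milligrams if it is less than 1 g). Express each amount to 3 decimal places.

L-glutamine 1.164 g; magnesium sulfate heptahydrate 367.145 mg; glucose 13.192 g; sodium molybdate dihydrate 3.259 mg; pyridoxine hydrochloride 8.924 mg; ferric ammonium citrate 194.000 mg

Target volume = 485 mL = 0.485 L.
L-glutamine: 0.24% w/v = 2.4 g/L → 2.4 × 0.485 L = 1.164 g
magnesium sulfate heptahydrate: 0.0757 g per 100 mL × 485 mL ÷ 100 = 0.367145 g = 367.145 mg
glucose: 2.72 g per 100 mL × 485 mL ÷ 100 = 13.192 g
sodium molybdate dihydrate: 6.72 mg/L × 0.485 L = 3.259 mg
pyridoxine hydrochloride: 18.4 mg/L × 0.485 L = 8.924 mg
ferric ammonium citrate: 0.4 g/L × 0.485 L = 0.194 g = 194.000 mg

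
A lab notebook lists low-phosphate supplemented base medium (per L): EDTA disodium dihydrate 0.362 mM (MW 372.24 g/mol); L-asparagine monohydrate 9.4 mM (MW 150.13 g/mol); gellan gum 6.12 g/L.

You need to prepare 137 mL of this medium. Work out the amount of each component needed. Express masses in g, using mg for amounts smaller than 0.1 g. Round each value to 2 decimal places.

Target volume = 137 mL = 0.137 L.
EDTA disodium dihydrate: 0.362 mmol/L × 372.24 mg/mmol × 0.137 L = 18.46 mg
L-asparagine monohydrate: 9.4 mmol/L × 150.13 g/mol × 0.137 L ÷ 1000 = 0.19 g
gellan gum: 6.12 g/L × 0.137 L = 0.84 g

EDTA disodium dihydrate 18.46 mg; L-asparagine monohydrate 0.19 g; gellan gum 0.84 g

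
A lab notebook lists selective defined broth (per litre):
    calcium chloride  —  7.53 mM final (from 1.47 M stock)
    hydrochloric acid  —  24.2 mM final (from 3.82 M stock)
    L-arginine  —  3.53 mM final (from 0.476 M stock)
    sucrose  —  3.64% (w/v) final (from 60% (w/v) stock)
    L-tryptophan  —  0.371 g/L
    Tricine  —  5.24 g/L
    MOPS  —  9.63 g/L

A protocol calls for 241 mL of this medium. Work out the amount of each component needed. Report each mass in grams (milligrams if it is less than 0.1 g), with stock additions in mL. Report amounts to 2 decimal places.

Scale factor relative to 1 L: 0.241.
calcium chloride: V = C2·V2/C1 = 7.53 mM × 241 mL ÷ 1470 mM = 1.23 mL
hydrochloric acid: C1V1 = C2V2 → 24.2 mM × 241 mL ÷ 3820 mM = 1.53 mL
L-arginine: V = C2·V2/C1 = 3.53 mM × 241 mL ÷ 476 mM = 1.79 mL
sucrose: C1V1 = C2V2 → 3.64% ÷ 60% × 241 mL = 14.62 mL
L-tryptophan: 0.371 g/L × 0.241 L = 0.089411 g = 89.41 mg
Tricine: 5.24 g/L × 0.241 L = 1.26 g
MOPS: 9.63 g/L × 0.241 L = 2.32 g

calcium chloride 1.23 mL; hydrochloric acid 1.53 mL; L-arginine 1.79 mL; sucrose 14.62 mL; L-tryptophan 89.41 mg; Tricine 1.26 g; MOPS 2.32 g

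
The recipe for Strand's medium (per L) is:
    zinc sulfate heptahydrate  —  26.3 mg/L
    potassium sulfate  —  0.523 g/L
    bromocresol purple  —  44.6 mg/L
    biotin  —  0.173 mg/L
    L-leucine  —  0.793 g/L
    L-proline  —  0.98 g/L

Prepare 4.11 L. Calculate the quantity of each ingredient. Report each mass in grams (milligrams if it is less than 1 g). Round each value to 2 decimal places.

Working volume: 4.11 L.
zinc sulfate heptahydrate: 26.3 mg/L × 4.11 L = 108.09 mg
potassium sulfate: 0.523 g/L × 4.11 L = 2.15 g
bromocresol purple: 44.6 mg/L × 4.11 L = 183.31 mg
biotin: 0.173 mg/L × 4.11 L = 0.71 mg
L-leucine: 0.793 g/L × 4.11 L = 3.26 g
L-proline: 0.98 g/L × 4.11 L = 4.03 g

zinc sulfate heptahydrate 108.09 mg; potassium sulfate 2.15 g; bromocresol purple 183.31 mg; biotin 0.71 mg; L-leucine 3.26 g; L-proline 4.03 g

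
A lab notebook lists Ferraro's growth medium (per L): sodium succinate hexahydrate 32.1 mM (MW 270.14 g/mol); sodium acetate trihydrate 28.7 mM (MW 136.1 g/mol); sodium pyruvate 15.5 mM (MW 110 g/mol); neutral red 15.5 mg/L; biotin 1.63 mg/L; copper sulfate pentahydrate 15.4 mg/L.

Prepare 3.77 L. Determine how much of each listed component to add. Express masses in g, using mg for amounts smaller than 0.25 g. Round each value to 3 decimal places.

sodium succinate hexahydrate 32.692 g; sodium acetate trihydrate 14.726 g; sodium pyruvate 6.428 g; neutral red 58.435 mg; biotin 6.145 mg; copper sulfate pentahydrate 58.058 mg

Scale factor relative to 1 L: 3.77.
sodium succinate hexahydrate: 32.1 mmol/L × 270.14 g/mol × 3.77 L ÷ 1000 = 32.692 g
sodium acetate trihydrate: 28.7 mmol/L × 136.1 g/mol × 3.77 L ÷ 1000 = 14.726 g
sodium pyruvate: 15.5 mmol/L × 110 g/mol × 3.77 L ÷ 1000 = 6.428 g
neutral red: 15.5 mg/L × 3.77 L = 58.435 mg
biotin: 1.63 mg/L × 3.77 L = 6.145 mg
copper sulfate pentahydrate: 15.4 mg/L × 3.77 L = 58.058 mg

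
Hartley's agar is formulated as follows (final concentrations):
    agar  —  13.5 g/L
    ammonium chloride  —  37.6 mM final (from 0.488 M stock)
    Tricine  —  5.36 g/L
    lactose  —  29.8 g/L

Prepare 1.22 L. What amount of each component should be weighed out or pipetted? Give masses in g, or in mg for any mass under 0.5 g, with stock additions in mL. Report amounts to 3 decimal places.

Scale factor relative to 1 L: 1.22.
agar: 13.5 g/L × 1.22 L = 16.470 g
ammonium chloride: dilute stock: 37.6 mM × 1220 mL ÷ 488 mM = 94.000 mL
Tricine: 5.36 g/L × 1.22 L = 6.539 g
lactose: 29.8 g/L × 1.22 L = 36.356 g

agar 16.470 g; ammonium chloride 94.000 mL; Tricine 6.539 g; lactose 36.356 g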